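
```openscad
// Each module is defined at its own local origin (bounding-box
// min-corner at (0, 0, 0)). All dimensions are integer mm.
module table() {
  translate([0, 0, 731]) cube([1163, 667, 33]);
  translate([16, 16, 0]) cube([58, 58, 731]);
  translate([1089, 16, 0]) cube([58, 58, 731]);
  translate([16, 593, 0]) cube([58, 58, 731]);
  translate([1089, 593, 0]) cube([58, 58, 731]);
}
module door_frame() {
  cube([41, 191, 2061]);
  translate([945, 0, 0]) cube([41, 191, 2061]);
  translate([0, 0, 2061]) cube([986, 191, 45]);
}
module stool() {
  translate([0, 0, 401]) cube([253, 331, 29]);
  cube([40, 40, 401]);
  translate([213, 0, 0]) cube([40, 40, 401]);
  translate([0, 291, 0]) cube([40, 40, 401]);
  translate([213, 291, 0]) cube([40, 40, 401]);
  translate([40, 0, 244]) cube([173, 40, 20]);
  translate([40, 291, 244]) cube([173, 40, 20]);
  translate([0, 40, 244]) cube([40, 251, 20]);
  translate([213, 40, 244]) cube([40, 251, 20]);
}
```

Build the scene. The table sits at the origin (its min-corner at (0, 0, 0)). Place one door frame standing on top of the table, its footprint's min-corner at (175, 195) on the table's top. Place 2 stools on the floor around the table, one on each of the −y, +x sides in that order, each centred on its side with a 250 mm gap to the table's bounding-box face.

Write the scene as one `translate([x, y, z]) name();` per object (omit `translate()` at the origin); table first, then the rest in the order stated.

table();
translate([175, 195, 764]) door_frame();
translate([455, -581, 0]) stool();
translate([1413, 168, 0]) stool();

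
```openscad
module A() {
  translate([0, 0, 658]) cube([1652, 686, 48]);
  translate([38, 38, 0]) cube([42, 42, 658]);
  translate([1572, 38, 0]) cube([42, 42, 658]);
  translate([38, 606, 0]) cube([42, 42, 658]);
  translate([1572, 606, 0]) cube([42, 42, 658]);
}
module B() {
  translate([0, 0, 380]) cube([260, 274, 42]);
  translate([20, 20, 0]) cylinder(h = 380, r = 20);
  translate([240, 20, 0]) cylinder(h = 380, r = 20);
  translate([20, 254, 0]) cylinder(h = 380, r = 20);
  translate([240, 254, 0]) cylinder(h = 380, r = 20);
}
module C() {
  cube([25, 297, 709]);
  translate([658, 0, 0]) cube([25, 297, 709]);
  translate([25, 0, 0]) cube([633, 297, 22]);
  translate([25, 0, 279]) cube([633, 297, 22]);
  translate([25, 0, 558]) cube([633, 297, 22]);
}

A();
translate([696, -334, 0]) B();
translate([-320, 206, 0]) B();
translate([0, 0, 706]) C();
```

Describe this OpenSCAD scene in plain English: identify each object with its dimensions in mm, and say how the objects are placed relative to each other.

A is a table: top 1652 mm (x) × 686 mm (y), 48 mm thick, upper face at z = 706 mm, on four 42×42 mm square legs, each inset 38 mm from the nearest pair of top edges, running from z = 0 to the bottom of the top.

B is a four-legged stool. The seat is a 260×274×42 mm slab whose top surface is at z = 422 mm; four round legs, each 40 mm in diameter, run from the floor (z = 0) to the underside of the seat, each leg's axis is inset half a diameter from the nearest pair of seat edges (so the leg's bounding box is flush with the corner).

C is an open bookshelf. Two side panels, each 25 mm thick, 297 mm deep and 709 mm tall, stand 683 mm apart (outside-to-outside). Between them sit 3 shelves, each 22 mm thick and 297 mm deep, spanning the full gap between the sides. The bottom shelf rests on the floor (its underside at z = 0) and the clear gap between one shelf's top and the next shelf's underside is 257 mm.

Two stools sit around the table at the −y, −x sides. The bookshelf is on top of the table.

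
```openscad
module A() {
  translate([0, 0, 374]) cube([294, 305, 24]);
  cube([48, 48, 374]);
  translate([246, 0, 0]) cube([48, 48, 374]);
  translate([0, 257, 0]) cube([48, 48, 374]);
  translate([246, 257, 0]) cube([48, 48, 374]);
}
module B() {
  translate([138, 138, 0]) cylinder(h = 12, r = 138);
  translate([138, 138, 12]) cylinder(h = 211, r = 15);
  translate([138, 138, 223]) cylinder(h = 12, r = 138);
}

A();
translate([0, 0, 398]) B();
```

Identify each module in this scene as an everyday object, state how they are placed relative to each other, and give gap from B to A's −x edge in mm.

The spool's min-x is at 0; the stool's min-x is 0; gap = 0 mm.

A is a stool. B is a spool. The spool is on top of the stool. The gap from the spool to the stool's −x edge is 0 mm.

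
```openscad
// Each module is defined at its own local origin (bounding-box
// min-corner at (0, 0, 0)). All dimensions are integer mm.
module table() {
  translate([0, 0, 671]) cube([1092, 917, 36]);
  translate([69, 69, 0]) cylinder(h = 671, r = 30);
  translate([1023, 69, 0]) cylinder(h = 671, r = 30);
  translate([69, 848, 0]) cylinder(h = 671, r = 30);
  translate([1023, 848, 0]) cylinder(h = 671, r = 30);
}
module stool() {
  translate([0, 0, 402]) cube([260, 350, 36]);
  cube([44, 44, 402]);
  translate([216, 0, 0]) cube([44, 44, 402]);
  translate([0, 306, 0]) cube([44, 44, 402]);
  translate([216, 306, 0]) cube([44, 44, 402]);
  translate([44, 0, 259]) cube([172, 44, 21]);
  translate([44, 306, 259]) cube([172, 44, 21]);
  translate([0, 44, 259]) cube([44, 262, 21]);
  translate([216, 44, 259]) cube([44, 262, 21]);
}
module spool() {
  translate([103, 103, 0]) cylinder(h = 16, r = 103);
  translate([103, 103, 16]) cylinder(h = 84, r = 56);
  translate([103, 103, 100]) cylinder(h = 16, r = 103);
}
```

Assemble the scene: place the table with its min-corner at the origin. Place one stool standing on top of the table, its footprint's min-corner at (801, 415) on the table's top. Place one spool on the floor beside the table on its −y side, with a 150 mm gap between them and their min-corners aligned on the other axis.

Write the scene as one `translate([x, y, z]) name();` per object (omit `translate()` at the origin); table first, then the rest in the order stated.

table();
translate([801, 415, 707]) stool();
translate([0, -356, 0]) spool();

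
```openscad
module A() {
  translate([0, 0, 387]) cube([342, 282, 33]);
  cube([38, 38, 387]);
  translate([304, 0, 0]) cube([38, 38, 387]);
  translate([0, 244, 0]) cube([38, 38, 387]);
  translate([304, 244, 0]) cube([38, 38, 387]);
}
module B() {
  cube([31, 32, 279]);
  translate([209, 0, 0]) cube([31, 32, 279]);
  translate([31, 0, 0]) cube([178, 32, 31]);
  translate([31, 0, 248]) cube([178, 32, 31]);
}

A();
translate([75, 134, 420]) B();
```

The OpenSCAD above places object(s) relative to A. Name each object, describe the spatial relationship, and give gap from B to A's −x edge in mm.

The picture frame's min-x is at 75; the stool's min-x is 0; gap = 75 mm.

A is a stool. B is a picture frame. The picture frame is on top of the stool. The gap from the picture frame to the stool's −x edge is 75 mm.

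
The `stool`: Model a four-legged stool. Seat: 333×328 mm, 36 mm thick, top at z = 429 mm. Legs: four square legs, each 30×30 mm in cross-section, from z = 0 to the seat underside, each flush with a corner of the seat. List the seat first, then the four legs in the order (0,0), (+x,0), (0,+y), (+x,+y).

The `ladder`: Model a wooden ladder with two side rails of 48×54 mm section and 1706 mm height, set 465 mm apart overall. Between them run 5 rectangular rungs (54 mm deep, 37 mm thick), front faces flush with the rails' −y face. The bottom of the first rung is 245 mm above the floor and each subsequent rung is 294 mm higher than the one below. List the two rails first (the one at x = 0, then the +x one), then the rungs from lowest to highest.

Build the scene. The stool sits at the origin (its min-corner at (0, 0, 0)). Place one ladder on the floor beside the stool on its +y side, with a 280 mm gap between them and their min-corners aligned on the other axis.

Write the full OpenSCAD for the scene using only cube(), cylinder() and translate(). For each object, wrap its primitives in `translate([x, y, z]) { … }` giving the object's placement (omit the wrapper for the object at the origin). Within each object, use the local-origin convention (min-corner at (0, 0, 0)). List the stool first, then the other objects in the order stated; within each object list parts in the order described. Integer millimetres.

translate([0, 0, 393]) cube([333, 328, 36]);
cube([30, 30, 393]);
translate([303, 0, 0]) cube([30, 30, 393]);
translate([0, 298, 0]) cube([30, 30, 393]);
translate([303, 298, 0]) cube([30, 30, 393]);
translate([0, 608, 0]) {
  cube([48, 54, 1706]);
  translate([417, 0, 0]) cube([48, 54, 1706]);
  translate([48, 0, 245]) cube([369, 54, 37]);
  translate([48, 0, 539]) cube([369, 54, 37]);
  translate([48, 0, 833]) cube([369, 54, 37]);
  translate([48, 0, 1127]) cube([369, 54, 37]);
  translate([48, 0, 1421]) cube([369, 54, 37]);
}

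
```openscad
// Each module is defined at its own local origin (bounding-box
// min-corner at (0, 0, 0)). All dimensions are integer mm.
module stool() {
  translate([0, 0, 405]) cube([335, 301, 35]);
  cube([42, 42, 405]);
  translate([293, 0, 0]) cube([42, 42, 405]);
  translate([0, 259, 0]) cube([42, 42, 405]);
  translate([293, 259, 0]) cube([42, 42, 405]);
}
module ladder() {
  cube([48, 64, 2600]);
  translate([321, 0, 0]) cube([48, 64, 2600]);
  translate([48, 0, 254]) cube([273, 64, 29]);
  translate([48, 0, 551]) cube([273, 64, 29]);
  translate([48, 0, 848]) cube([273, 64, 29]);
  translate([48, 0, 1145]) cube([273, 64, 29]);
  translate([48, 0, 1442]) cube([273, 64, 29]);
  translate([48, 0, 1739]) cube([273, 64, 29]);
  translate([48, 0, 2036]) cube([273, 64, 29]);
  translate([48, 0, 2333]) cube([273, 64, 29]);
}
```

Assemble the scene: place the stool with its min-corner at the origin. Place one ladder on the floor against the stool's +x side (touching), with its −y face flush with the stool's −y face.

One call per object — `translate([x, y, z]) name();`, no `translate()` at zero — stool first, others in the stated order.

stool();
translate([335, 0, 0]) ladder();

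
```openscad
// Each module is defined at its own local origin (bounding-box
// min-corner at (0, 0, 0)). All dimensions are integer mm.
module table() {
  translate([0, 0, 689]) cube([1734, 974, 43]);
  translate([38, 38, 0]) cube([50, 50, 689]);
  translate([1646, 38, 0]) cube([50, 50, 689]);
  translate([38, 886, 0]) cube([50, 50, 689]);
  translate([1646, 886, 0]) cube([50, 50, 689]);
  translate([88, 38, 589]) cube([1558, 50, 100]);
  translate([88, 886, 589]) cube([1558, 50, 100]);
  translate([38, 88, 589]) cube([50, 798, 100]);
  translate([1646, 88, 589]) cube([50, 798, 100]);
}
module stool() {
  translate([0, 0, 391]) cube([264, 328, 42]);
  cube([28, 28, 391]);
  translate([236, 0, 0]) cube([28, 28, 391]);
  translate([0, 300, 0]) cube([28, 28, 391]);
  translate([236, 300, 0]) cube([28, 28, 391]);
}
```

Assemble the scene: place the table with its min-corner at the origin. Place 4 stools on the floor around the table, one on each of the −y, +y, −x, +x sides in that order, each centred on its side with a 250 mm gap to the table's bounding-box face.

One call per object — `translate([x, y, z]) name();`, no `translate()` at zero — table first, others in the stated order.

table();
translate([735, -578, 0]) stool();
translate([735, 1224, 0]) stool();
translate([-514, 323, 0]) stool();
translate([1984, 323, 0]) stool();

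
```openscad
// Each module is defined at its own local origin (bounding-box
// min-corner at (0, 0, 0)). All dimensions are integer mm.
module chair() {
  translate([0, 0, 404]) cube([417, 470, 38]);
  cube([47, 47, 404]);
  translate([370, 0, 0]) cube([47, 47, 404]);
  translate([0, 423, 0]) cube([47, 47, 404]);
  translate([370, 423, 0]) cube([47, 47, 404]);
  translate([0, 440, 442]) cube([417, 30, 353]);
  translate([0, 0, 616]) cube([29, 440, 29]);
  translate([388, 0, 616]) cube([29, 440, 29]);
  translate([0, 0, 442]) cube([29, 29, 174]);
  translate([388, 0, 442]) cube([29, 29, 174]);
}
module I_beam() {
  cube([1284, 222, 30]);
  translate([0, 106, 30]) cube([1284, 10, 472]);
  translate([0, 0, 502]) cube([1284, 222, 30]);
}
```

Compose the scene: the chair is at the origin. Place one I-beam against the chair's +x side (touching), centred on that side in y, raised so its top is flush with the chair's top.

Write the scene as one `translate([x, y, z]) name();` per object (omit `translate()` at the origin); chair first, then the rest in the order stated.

chair();
translate([417, 124, 263]) I_beam();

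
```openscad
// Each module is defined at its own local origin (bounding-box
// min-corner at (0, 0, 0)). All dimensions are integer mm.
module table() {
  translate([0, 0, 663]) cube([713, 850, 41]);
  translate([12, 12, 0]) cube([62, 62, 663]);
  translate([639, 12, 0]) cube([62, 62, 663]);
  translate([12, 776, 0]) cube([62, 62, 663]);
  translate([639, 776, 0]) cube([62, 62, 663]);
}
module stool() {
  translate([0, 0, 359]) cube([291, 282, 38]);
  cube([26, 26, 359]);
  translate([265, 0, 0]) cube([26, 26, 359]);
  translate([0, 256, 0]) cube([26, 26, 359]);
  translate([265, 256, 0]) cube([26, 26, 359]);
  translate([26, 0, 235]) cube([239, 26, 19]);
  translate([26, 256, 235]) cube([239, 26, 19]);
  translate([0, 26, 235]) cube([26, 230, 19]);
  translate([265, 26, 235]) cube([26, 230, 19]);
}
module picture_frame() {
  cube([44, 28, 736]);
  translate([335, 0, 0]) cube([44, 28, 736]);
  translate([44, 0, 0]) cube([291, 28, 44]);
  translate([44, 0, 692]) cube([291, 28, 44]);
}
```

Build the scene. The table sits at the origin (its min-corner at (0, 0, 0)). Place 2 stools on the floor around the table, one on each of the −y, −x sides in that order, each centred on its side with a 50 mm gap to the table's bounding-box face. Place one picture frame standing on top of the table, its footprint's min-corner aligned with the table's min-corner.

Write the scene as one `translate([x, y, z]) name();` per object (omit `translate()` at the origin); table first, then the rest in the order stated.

table();
translate([211, -332, 0]) stool();
translate([-341, 284, 0]) stool();
translate([0, 0, 704]) picture_frame();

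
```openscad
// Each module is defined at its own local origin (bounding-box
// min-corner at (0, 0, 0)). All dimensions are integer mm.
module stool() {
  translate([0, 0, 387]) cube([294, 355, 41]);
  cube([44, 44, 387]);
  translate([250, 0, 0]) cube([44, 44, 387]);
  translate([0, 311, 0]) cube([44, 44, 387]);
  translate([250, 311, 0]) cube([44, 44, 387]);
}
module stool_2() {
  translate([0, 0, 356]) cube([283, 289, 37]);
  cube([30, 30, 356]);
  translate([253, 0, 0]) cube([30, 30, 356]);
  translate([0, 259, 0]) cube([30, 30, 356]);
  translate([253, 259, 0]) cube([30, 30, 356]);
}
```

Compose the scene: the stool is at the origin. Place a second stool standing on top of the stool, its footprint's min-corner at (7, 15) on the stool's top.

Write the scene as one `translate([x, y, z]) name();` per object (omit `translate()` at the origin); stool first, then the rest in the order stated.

stool();
translate([7, 15, 428]) stool_2();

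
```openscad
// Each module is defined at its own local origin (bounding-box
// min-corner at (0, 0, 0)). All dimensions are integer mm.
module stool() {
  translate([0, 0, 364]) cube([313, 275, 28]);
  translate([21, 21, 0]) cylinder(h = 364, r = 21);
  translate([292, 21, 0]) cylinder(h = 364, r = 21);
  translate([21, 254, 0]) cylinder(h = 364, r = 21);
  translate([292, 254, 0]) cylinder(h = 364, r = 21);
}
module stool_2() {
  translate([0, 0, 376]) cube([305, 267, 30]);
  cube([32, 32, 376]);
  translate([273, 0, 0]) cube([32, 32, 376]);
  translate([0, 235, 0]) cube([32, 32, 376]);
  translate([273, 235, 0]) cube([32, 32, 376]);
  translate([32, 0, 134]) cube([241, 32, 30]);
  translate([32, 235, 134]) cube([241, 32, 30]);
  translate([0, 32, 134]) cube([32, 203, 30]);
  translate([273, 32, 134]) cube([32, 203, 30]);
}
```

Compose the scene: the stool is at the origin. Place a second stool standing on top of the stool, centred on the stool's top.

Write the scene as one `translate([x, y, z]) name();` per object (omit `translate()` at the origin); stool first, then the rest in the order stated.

stool();
translate([4, 4, 392]) stool_2();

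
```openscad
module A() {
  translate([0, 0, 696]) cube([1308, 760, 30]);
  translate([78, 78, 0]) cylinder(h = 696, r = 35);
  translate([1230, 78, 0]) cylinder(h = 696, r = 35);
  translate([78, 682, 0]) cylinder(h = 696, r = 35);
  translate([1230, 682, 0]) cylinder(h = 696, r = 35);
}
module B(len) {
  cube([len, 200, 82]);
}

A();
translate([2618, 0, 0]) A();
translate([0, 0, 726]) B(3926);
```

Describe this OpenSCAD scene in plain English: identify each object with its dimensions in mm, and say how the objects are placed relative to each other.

A is a rectangular dining table. The top is 1308×760×30 mm with its upper surface at z = 726 mm. It stands on four round legs of 70 mm diameter, each leg's bounding box inset 43 mm from the nearest pair of top edges, running from the floor to the underside of the top.

B is a rectangular beam 3926 mm long (x), 200 mm deep (y), 82 mm thick (z).

The beam spans the tops of two tables placed 1310 mm apart, resting at z = 726 mm.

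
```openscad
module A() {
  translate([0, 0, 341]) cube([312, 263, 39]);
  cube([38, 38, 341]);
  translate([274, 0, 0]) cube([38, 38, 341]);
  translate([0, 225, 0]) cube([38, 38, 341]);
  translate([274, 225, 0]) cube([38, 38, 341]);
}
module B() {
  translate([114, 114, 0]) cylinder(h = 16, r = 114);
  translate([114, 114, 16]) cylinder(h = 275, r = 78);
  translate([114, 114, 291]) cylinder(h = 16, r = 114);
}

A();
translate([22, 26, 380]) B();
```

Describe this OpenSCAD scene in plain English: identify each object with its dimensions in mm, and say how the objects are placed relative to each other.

A is a four-legged stool. The seat is 312×263 mm, 39 mm thick, top at z = 380 mm. It stands on four square legs, each 38×38 mm in cross-section, from z = 0 to the seat underside, each flush with a corner of the seat.

B is a spool: two coaxial disc flanges of radius 114 mm and thickness 16 mm, joined by a core cylinder of radius 78 mm and height 275 mm. The lower flange rests on z = 0 and the three cylinders share a vertical axis.

The spool is on top of the stool.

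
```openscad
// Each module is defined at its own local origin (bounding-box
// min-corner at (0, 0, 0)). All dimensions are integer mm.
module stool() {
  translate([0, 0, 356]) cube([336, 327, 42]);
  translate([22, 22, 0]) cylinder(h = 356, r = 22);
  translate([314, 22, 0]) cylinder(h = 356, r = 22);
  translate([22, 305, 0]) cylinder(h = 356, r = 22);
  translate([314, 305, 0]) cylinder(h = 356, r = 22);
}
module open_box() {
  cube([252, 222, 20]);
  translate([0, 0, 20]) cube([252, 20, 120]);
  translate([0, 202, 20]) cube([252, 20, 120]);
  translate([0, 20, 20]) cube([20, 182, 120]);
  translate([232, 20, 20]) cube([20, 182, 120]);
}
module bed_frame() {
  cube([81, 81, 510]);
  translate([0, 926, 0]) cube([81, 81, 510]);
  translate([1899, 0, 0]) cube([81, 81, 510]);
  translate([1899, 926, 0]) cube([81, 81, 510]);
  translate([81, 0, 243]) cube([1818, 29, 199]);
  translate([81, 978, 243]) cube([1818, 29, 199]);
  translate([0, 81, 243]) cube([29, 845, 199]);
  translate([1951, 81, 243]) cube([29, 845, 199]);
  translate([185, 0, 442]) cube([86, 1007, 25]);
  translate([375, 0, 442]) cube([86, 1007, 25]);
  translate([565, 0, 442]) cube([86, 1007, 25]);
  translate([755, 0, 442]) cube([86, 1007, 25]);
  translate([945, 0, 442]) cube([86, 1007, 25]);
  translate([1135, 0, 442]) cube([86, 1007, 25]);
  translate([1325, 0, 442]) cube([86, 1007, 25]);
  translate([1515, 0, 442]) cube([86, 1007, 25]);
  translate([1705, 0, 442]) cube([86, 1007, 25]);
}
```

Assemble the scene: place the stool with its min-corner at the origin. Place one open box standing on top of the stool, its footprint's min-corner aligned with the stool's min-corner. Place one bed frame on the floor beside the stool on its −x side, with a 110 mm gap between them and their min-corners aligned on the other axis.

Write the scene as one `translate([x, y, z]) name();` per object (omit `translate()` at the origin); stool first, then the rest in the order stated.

stool();
translate([0, 0, 398]) open_box();
translate([-2090, 0, 0]) bed_frame();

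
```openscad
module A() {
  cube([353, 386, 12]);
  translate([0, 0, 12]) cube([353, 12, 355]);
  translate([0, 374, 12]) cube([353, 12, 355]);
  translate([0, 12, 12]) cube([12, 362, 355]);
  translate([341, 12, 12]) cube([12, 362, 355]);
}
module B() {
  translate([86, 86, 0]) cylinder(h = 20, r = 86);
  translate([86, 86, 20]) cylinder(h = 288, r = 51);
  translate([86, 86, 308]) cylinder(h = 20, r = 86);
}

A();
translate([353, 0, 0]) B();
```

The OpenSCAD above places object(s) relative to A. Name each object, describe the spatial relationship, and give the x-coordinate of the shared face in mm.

A is an open box. B is a spool. The spool is against the open box's +x side, with their −y faces flush. The x-coordinate of the shared face is 353 mm.

The open box's +x face and the spool's −x face are both at x = 353 mm.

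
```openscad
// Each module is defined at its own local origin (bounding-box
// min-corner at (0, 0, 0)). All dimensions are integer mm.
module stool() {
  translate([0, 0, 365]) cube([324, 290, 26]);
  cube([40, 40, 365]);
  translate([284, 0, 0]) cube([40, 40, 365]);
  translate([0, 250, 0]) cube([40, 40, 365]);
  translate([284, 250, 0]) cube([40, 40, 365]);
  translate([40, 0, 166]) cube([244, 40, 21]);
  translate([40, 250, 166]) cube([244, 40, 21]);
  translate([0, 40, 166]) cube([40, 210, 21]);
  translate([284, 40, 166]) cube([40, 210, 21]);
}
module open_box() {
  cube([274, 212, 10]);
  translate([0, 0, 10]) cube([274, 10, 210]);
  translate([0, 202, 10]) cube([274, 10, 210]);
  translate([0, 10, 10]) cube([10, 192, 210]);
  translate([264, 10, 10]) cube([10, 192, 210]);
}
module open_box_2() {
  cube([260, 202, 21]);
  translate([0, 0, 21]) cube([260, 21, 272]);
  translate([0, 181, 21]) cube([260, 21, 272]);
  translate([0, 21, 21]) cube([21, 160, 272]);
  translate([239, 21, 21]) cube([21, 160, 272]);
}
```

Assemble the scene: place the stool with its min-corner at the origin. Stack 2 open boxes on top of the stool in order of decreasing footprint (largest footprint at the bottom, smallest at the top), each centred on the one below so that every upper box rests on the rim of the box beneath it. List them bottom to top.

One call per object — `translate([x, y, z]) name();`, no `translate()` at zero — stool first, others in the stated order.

stool();
translate([25, 39, 391]) open_box();
translate([32, 44, 611]) open_box_2();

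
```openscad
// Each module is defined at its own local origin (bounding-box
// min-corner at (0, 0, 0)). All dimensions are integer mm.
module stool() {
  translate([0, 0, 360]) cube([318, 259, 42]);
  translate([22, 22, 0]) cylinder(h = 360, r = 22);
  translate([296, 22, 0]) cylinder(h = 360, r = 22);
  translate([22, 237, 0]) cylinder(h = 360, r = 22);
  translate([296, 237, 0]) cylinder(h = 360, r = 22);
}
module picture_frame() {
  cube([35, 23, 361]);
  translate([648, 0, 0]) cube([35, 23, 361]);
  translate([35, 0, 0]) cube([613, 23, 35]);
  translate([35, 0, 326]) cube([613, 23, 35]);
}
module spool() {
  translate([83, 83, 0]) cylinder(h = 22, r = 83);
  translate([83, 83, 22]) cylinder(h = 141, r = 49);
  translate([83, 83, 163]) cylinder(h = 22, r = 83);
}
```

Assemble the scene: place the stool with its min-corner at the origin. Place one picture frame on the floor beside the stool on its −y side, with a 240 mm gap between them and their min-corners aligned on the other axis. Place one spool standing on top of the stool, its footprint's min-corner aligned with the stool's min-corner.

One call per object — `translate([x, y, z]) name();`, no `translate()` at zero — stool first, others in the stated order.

stool();
translate([0, -263, 0]) picture_frame();
translate([0, 0, 402]) spool();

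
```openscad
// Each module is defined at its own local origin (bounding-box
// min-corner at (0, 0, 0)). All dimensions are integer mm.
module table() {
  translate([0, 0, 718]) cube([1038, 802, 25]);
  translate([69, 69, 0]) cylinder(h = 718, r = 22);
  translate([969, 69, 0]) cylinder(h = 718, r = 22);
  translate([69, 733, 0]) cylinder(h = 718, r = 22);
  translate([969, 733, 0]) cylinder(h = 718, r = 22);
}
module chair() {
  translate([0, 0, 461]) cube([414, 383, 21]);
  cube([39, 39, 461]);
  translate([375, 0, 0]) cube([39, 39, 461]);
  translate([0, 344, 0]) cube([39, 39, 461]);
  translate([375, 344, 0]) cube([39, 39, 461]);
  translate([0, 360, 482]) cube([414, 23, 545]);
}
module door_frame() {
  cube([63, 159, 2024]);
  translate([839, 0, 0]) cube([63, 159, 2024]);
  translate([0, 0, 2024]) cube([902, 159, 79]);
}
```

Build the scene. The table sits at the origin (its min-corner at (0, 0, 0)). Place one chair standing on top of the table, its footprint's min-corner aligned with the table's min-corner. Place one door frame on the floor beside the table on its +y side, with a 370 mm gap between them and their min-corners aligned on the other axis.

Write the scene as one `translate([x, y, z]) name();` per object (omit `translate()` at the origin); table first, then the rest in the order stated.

table();
translate([0, 0, 743]) chair();
translate([0, 1172, 0]) door_frame();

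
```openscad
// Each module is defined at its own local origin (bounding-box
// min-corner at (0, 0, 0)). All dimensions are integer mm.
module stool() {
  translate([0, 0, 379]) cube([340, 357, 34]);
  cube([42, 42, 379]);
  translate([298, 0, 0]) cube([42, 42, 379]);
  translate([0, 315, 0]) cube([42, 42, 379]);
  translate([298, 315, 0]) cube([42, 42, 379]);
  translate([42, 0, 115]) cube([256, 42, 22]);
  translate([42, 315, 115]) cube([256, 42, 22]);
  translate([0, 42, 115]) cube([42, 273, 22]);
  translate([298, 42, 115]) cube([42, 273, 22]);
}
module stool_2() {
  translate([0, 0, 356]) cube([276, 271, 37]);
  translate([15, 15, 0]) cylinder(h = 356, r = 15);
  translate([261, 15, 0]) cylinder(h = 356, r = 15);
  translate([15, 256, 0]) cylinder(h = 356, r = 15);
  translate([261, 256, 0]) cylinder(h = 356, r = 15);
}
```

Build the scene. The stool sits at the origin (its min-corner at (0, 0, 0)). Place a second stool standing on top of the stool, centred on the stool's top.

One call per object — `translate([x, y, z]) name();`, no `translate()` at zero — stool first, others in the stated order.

stool();
translate([32, 43, 413]) stool_2();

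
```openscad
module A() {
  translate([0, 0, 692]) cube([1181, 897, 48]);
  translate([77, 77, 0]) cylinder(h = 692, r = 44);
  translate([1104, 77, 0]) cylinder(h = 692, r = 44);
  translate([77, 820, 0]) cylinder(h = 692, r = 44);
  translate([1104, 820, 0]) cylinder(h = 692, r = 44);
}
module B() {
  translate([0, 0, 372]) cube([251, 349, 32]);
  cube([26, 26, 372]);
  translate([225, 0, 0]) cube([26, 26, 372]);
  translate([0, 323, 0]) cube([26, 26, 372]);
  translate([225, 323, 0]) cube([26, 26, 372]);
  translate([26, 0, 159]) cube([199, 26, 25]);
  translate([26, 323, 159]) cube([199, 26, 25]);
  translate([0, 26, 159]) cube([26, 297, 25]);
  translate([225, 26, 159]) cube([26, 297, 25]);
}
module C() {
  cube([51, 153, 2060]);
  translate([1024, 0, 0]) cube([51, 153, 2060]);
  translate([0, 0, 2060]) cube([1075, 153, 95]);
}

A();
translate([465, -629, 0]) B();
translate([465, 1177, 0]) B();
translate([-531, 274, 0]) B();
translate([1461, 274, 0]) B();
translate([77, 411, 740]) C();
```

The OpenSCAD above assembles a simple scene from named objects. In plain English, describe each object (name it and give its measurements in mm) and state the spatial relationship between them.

A is a table with a 1181×897 mm rectangular top, 48 mm thick, top surface at z = 740 mm, supported by four round legs of 88 mm diameter, each leg's bounding box inset 33 mm from the nearest pair of top edges, running from the floor.

B is a four-legged stool. The seat is 251×349 mm, 32 mm thick, top at z = 404 mm. It stands on four square legs, each 26×26 mm in cross-section, from z = 0 to the seat underside, each flush with a corner of the seat. Four stretchers, 26 mm wide and 25 mm tall, connect adjacent legs with their undersides at z = 159 mm, each running between the inner faces of the legs it joins and aligned with the legs' outer faces on the other axis.

C is a rectangular door frame: two vertical jambs of 51×153 mm section, 2060 mm tall, with a clear opening 973 mm wide between their inner faces. A header 95 mm tall and 153 mm deep lies on top of the jambs and spans the full outside width.

Four stools sit around the table at the −y, +y, −x, +x sides. The door frame is on top of the table.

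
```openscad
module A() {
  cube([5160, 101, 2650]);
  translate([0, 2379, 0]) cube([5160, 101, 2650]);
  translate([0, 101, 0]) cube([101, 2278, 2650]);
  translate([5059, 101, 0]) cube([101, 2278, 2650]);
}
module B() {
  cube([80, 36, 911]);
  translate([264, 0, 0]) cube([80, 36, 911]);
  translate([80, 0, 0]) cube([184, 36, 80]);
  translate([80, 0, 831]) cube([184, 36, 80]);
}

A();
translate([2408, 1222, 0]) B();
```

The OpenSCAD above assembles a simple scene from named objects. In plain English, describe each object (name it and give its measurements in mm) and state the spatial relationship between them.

A is the wall frame of a small rectangular building: four walls, each 2650 mm tall and 101 mm thick, enclosing a footprint 5160 mm (x) by 2480 mm (y) outside-to-outside, with no floor or roof. The front and back walls (the −y and +y sides) span the full width; the two side walls fit between them.

B is a rectangular picture frame lying in the x–z plane (depth along y). The opening is 184 mm wide (x) by 751 mm tall (z), surrounded by a border 80 mm wide on all four sides. The frame is 36 mm deep and is made of two full-height vertical stiles with two horizontal rails fitted between them.

The picture frame sits inside the house frame, centred.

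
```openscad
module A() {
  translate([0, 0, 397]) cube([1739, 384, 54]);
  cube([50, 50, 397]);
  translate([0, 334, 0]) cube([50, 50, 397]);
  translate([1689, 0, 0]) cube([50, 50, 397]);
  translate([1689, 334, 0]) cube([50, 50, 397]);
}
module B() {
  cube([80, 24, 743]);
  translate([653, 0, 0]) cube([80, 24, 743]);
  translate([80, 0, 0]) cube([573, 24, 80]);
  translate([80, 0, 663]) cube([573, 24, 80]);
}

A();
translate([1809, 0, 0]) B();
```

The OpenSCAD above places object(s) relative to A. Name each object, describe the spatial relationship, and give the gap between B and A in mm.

The picture frame's nearest face is 70 mm from the bench's +x face.

A is a bench. B is a picture frame. The picture frame is on the floor beside the bench on its +x side. The gap between the picture frame and the bench is 70 mm.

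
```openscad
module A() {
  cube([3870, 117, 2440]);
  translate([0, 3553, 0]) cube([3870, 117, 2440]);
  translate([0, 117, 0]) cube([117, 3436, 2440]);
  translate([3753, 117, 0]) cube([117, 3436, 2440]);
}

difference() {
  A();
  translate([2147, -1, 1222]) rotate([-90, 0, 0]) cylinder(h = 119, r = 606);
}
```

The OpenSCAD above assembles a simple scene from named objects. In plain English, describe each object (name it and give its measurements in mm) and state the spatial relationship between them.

A is the wall frame of a small rectangular building: four walls, each 2440 mm tall and 117 mm thick, enclosing a footprint 3870 mm (x) by 3670 mm (y) outside-to-outside, with no floor or roof. The front and back walls (the −y and +y sides) span the full width; the two side walls fit between them.

The house frame has a circular hole of radius 606 mm through its front wall, centred at (x = 2147, z = 1222).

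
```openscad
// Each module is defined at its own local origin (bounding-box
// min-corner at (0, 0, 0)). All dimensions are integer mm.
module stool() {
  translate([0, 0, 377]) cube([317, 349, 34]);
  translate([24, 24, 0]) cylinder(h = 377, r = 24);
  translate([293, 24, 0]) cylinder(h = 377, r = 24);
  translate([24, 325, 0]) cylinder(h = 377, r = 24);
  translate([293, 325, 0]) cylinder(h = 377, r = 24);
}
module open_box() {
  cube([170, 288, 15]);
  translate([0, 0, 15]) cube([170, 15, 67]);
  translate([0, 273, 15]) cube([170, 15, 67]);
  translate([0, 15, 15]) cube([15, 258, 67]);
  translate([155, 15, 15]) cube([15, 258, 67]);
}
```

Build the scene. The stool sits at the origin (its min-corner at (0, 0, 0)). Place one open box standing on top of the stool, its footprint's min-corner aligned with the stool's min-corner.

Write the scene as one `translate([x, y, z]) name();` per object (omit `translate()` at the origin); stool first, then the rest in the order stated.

stool();
translate([0, 0, 411]) open_box();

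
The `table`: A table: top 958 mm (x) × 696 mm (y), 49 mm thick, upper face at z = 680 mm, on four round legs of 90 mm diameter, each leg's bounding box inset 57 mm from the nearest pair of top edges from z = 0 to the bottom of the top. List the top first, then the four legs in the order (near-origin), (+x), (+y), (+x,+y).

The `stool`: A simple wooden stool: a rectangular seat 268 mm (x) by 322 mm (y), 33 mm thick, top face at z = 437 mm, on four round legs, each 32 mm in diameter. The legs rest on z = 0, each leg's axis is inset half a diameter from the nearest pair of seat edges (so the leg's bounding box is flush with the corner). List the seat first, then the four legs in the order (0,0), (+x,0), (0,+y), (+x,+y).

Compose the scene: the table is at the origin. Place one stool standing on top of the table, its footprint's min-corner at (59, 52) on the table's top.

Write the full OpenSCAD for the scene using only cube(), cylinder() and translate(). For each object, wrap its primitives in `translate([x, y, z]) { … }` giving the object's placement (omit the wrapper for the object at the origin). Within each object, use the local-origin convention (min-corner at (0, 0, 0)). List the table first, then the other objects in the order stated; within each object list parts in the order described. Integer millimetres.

translate([0, 0, 631]) cube([958, 696, 49]);
translate([102, 102, 0]) cylinder(h = 631, r = 45);
translate([856, 102, 0]) cylinder(h = 631, r = 45);
translate([102, 594, 0]) cylinder(h = 631, r = 45);
translate([856, 594, 0]) cylinder(h = 631, r = 45);
translate([59, 52, 680]) {
  translate([0, 0, 404]) cube([268, 322, 33]);
  translate([16, 16, 0]) cylinder(h = 404, r = 16);
  translate([252, 16, 0]) cylinder(h = 404, r = 16);
  translate([16, 306, 0]) cylinder(h = 404, r = 16);
  translate([252, 306, 0]) cylinder(h = 404, r = 16);
}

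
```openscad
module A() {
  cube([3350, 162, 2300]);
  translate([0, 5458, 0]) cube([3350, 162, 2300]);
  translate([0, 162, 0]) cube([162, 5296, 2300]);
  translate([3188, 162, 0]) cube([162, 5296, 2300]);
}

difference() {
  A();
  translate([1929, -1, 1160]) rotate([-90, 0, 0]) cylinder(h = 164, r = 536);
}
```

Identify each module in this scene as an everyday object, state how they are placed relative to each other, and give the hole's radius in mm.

A is a house frame. The house frame has a circular hole through its front wall. The hole's radius is 536 mm.

The subtracted cylinder has r = 536 mm.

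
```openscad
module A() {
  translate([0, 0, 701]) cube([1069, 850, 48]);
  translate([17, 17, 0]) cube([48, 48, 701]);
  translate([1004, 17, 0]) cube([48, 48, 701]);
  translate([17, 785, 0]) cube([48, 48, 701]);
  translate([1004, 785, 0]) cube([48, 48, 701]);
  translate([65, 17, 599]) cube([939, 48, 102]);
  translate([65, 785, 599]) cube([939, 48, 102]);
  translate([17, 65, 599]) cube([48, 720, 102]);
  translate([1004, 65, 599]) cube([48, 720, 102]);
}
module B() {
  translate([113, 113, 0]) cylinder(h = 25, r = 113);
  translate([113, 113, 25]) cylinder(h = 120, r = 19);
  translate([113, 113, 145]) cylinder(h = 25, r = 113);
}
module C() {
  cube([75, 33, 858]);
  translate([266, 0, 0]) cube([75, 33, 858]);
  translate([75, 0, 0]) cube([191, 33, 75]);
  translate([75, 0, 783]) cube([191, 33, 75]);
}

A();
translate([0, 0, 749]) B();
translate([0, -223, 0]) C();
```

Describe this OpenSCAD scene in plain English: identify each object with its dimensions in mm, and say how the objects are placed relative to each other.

A is a table with a 1069×850 mm rectangular top, 48 mm thick, top surface at z = 749 mm, supported by four 48×48 mm square legs, each inset 17 mm from the nearest pair of top edges, running from the floor. Four apron rails, 48 mm thick and 102 mm tall, run between adjacent legs with their top edges flush with the underside of the top and their outer faces flush with the legs' outer faces.

B is a spool: two coaxial disc flanges of radius 113 mm and thickness 25 mm, joined by a core cylinder of radius 19 mm and height 120 mm. The lower flange rests on z = 0 and the three cylinders share a vertical axis.

C is a picture frame with a 191×708 mm rectangular opening (x by z) and a uniform 75 mm border on every side. Frame depth is 33 mm along y. It is built from two vertical stiles running the full outside height and two horizontal rails spanning the gap between the stiles.

The spool is on top of the table. The picture frame is on the floor beside the table on its −y side.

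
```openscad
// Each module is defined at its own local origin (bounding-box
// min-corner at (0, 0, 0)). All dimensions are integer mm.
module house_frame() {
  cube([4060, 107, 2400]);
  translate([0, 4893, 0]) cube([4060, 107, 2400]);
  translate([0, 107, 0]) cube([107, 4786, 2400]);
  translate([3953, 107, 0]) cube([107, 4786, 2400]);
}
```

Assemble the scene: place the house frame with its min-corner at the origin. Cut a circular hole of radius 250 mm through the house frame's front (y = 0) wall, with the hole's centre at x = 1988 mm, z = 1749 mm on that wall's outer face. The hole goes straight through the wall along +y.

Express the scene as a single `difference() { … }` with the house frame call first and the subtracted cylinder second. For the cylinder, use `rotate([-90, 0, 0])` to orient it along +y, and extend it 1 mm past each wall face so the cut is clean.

difference() {
  house_frame();
  translate([1988, -1, 1749]) rotate([-90, 0, 0]) cylinder(h = 109, r = 250);
}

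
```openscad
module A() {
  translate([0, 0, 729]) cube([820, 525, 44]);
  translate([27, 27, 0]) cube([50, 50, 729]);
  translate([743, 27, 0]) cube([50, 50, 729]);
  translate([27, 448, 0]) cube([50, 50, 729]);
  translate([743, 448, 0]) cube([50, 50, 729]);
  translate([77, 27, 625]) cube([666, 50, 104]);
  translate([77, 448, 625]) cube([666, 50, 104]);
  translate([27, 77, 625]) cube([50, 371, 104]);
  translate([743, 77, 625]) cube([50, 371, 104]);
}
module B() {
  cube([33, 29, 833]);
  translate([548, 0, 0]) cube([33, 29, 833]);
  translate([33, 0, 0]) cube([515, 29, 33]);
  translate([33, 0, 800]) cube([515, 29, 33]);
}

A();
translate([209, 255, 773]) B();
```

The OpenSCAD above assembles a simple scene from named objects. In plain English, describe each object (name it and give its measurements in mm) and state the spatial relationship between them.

A is a rectangular dining table. The top is 820×525×44 mm with its upper surface at z = 773 mm. It stands on four 50×50 mm square legs, each inset 27 mm from the nearest pair of top edges, running from the floor to the underside of the top. Four apron rails, 50 mm thick and 104 mm tall, run between adjacent legs with their top edges flush with the underside of the top and their outer faces flush with the legs' outer faces.

B is a rectangular picture frame lying in the x–z plane (depth along y). The opening is 515 mm wide (x) by 767 mm tall (z), surrounded by a border 33 mm wide on all four sides. The frame is 29 mm deep and is made of two full-height vertical stiles with two horizontal rails fitted between them.

The picture frame is on top of the table.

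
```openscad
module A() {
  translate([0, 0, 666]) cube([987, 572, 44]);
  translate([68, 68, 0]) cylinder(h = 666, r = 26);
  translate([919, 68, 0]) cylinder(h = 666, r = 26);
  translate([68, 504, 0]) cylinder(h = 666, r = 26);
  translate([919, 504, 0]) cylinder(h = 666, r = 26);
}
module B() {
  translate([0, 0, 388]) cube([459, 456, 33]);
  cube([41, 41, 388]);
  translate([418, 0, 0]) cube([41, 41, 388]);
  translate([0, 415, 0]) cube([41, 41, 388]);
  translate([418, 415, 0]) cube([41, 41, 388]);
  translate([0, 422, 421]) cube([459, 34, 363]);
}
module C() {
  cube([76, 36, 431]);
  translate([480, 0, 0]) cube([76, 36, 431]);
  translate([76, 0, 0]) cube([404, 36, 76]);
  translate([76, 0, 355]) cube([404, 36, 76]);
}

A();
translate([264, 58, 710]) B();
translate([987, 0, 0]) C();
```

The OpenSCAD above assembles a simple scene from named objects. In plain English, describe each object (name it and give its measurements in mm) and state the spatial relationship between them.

A is a table with a 987×572 mm rectangular top, 44 mm thick, top surface at z = 710 mm, supported by four round legs of 52 mm diameter, each leg's bounding box inset 42 mm from the nearest pair of top edges, running from the floor.

B is a chair. The seat is a 459×456×33 mm slab with its top at z = 421 mm, on four 41×41 mm corner legs (flush with the seat edges, standing on z = 0). A flat backrest 34 mm thick, 363 mm tall, spans the full seat width and rises from the seat top along its +y edge, rear face flush with the rear of the seat.

C is a rectangular picture frame lying in the x–z plane (depth along y). The opening is 404 mm wide (x) by 279 mm tall (z), surrounded by a border 76 mm wide on all four sides. The frame is 36 mm deep and is made of two full-height vertical stiles with two horizontal rails fitted between them.

The chair is on top of the table, centred. The picture frame is against the table's +x side, with their −y faces flush.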